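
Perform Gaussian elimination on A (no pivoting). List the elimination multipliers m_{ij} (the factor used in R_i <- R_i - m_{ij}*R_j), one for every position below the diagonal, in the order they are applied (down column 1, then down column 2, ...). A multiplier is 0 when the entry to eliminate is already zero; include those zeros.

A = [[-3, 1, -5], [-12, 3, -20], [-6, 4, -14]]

multipliers: 4, 2, -2

Forward elimination:
R2 <- R2 - (4)*R1:  [  0  -1   0 ]
R3 <- R3 - (2)*R1:  [  0   2  -4 ]
R3 <- R3 - (-2)*R2:  [  0   0  -4 ]
Multipliers (in order of application): m_{21} = 4, m_{31} = 2, m_{32} = -2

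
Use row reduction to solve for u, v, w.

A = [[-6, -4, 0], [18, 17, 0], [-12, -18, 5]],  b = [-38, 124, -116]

(5, 2, -4)

Forward elimination on [A|b]:
R2 <- R2 - (-3)*R1:  [  0   5   0  10 ]
R3 <- R3 - (2)*R1:  [   0  -10    5  -40 ]
R3 <- R3 - (-2)*R2:  [   0    0    5  -20 ]
Row echelon form:
[ -6  -4  0  |  -38 ]
[  0   5  0  |   10 ]
[  0   0  5  |  -20 ]
Back-substitution:
w = (-20) / 5 = -4
v = (10) / 5 = 2
u = (-38 - (-4)*(2)) / -6 = 5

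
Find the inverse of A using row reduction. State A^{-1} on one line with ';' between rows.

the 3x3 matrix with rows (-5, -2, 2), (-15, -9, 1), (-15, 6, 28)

inverse = [-43/5 34/15 8/15; 27/2 -11/3 -5/6; -15/2 2 1/2]

Gauss-Jordan on [A | I]:
R1 <- (1/-5)*R1:  [    1   2/5  -2/5  |  -1/5     0     0 ]
R2 <- R2 - (-15)*R1:  [  0  -3  -5  |  -3   1   0 ]
R3 <- R3 - (-15)*R1:  [  0  12  22  |  -3   0   1 ]
R2 <- (1/-3)*R2:  [    0     1   5/3  |     1  -1/3     0 ]
R1 <- R1 - (2/5)*R2:  [      1       0  -16/15  |    -3/5    2/15       0 ]
R3 <- R3 - (12)*R2:  [   0    0    2  |  -15    4    1 ]
R3 <- (1/2)*R3:  [     0      0      1  |  -15/2      2    1/2 ]
R1 <- R1 - (-16/15)*R3:  [     1      0      0  |  -43/5  34/15   8/15 ]
R2 <- R2 - (5/3)*R3:  [     0      1      0  |   27/2  -11/3   -5/6 ]
Right block of [I | A^{-1}] is the inverse:
[ -43/5  34/15  8/15 ]
[  27/2  -11/3  -5/6 ]
[ -15/2      2   1/2 ]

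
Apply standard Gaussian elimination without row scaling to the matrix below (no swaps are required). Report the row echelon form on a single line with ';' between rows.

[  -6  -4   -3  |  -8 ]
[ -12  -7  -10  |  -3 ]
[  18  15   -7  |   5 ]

Forward elimination:
R2 <- R2 - (2)*R1:  [  0   1  -4  13 ]
R3 <- R3 - (-3)*R1:  [   0    3  -16  -19 ]
R3 <- R3 - (3)*R2:  [   0    0   -4  -58 ]
Row echelon form:
[ -6  -4  -3  |   -8 ]
[  0   1  -4  |   13 ]
[  0   0  -4  |  -58 ]

REF = [-6 -4 -3 -8; 0 1 -4 13; 0 0 -4 -58]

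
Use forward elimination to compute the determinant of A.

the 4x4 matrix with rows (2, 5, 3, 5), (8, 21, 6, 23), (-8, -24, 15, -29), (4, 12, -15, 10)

det(A) = 18

Forward elimination:
R2 <- R2 - (4)*R1:  [  0   1  -6   3 ]
R3 <- R3 - (-4)*R1:  [  0  -4  27  -9 ]
R4 <- R4 - (2)*R1:  [   0    2  -21    0 ]
R3 <- R3 - (-4)*R2:  [ 0  0  3  3 ]
R4 <- R4 - (2)*R2:  [  0   0  -9  -6 ]
R4 <- R4 - (-3)*R3:  [ 0  0  0  3 ]
Upper-triangular form:
[ 2  5   3  5 ]
[ 0  1  -6  3 ]
[ 0  0   3  3 ]
[ 0  0   0  3 ]
det(A) = (-1)^0 * (2) * (1) * (3) * (3) = 18  (0 row swaps -> sign +1)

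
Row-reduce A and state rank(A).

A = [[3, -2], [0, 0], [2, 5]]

Row reduction:
R3 <- R3 - (2/3)*R1:  [    0  19/3 ]
R2 <-> R3   (pivot in column 2 was zero)
[ 3    -2 ]
[ 0  19/3 ]
[ 0     0 ]
Row echelon form:
[ 3    -2 ]
[ 0  19/3 ]
[ 0     0 ]
Nonzero rows / pivot columns: 2

rank(A) = 2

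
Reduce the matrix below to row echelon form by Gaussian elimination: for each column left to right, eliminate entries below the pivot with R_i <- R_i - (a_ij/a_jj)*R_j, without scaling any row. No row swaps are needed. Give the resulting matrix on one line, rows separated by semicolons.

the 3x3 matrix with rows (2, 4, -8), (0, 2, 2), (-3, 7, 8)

REF = [2 4 -8; 0 2 2; 0 0 -17]

Forward elimination:
R3 <- R3 - (-3/2)*R1:  [  0  13  -4 ]
R3 <- R3 - (13/2)*R2:  [   0    0  -17 ]
Row echelon form:
[ 2  4   -8 ]
[ 0  2    2 ]
[ 0  0  -17 ]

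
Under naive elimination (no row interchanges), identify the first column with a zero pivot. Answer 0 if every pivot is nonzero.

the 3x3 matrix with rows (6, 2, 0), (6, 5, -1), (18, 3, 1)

Naive forward elimination:
R2 <- R2 - (1)*R1:  [  0   3  -1 ]
R3 <- R3 - (3)*R1:  [  0  -3   1 ]
R3 <- R3 - (-1)*R2:  [ 0  0  0 ]
Matrix at this point:
[ 6  2   0 ]
[ 0  3  -1 ]
[ 0  0   0 ]
Pivot entry (3,3) in the last row is zero and there are no rows below to swap with -> zero pivot in column 3 (A is singular).

first zero-pivot column = 3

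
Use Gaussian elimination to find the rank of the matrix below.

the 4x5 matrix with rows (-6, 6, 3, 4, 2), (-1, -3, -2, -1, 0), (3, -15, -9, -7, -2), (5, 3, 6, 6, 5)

Row reduction:
R2 <- R2 - (1/6)*R1:  [    0    -4  -5/2  -5/3  -1/3 ]
R3 <- R3 - (-1/2)*R1:  [     0    -12  -15/2     -5     -1 ]
R4 <- R4 - (-5/6)*R1:  [    0     8  17/2  28/3  20/3 ]
R3 <- R3 - (3)*R2:  [ 0  0  0  0  0 ]
R4 <- R4 - (-2)*R2:  [   0    0  7/2    6    6 ]
R3 <-> R4   (pivot in column 3 was zero)
[ -6   6     3     4     2 ]
[  0  -4  -5/2  -5/3  -1/3 ]
[  0   0   7/2     6     6 ]
[  0   0     0     0     0 ]
Row echelon form:
[ -6   6     3     4     2 ]
[  0  -4  -5/2  -5/3  -1/3 ]
[  0   0   7/2     6     6 ]
[  0   0     0     0     0 ]
Nonzero rows / pivot columns: 3

rank(A) = 3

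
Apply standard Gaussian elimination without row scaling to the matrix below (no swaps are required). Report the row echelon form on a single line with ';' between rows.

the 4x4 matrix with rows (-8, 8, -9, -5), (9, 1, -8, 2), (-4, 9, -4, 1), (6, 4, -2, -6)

Forward elimination:
R2 <- R2 - (-9/8)*R1:  [      0      10  -145/8   -29/8 ]
R3 <- R3 - (1/2)*R1:  [   0    5  1/2  7/2 ]
R4 <- R4 - (-3/4)*R1:  [     0     10  -35/4  -39/4 ]
R3 <- R3 - (1/2)*R2:  [      0       0  153/16   85/16 ]
R4 <- R4 - (1)*R2:  [     0      0   75/8  -49/8 ]
R4 <- R4 - (50/51)*R3:  [     0      0      0  -34/3 ]
Row echelon form:
[ -8   8      -9     -5 ]
[  0  10  -145/8  -29/8 ]
[  0   0  153/16  85/16 ]
[  0   0       0  -34/3 ]

REF = [-8 8 -9 -5; 0 10 -145/8 -29/8; 0 0 153/16 85/16; 0 0 0 -34/3]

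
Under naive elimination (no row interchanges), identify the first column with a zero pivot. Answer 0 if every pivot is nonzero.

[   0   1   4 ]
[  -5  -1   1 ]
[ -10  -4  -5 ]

Naive forward elimination:
Pivot entry (1,1) is zero but row 2 has -5 in column 1 -> naive elimination stops; a row interchange (e.g. R1 <-> R2) would be required here.

first zero-pivot column = 1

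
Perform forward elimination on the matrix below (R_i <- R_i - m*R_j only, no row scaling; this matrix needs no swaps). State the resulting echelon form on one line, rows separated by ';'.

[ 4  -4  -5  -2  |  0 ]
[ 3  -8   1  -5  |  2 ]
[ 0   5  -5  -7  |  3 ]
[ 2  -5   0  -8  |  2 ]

Forward elimination:
R2 <- R2 - (3/4)*R1:  [    0    -5  19/4  -7/2     2 ]
R4 <- R4 - (1/2)*R1:  [   0   -3  5/2   -7    2 ]
R3 <- R3 - (-1)*R2:  [     0      0   -1/4  -21/2      5 ]
R4 <- R4 - (3/5)*R2:  [      0       0   -7/20  -49/10     4/5 ]
R4 <- R4 - (7/5)*R3:  [     0      0      0   49/5  -31/5 ]
Row echelon form:
[ 4  -4    -5     -2  |      0 ]
[ 0  -5  19/4   -7/2  |      2 ]
[ 0   0  -1/4  -21/2  |      5 ]
[ 0   0     0   49/5  |  -31/5 ]

REF = [4 -4 -5 -2 0; 0 -5 19/4 -7/2 2; 0 0 -1/4 -21/2 5; 0 0 0 49/5 -31/5]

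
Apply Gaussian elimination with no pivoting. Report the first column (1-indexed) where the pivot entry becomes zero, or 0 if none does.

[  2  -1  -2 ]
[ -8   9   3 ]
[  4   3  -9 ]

first zero-pivot column = 3

Naive forward elimination:
R2 <- R2 - (-4)*R1:  [  0   5  -5 ]
R3 <- R3 - (2)*R1:  [  0   5  -5 ]
R3 <- R3 - (1)*R2:  [ 0  0  0 ]
Matrix at this point:
[ 2  -1  -2 ]
[ 0   5  -5 ]
[ 0   0   0 ]
Pivot entry (3,3) in the last row is zero and there are no rows below to swap with -> zero pivot in column 3 (A is singular).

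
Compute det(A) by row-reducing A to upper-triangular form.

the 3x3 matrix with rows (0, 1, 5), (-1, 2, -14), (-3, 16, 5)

det(A) = -3

Forward elimination:
R1 <-> R2   (pivot in column 1 was zero)
[ -1   2  -14 ]
[  0   1    5 ]
[ -3  16    5 ]
R3 <- R3 - (3)*R1:  [  0  10  47 ]
R3 <- R3 - (10)*R2:  [  0   0  -3 ]
Upper-triangular form:
[ -1  2  -14 ]
[  0  1    5 ]
[  0  0   -3 ]
det(A) = (-1)^1 * (-1) * (1) * (-3) = -3  (1 row swap -> sign -1)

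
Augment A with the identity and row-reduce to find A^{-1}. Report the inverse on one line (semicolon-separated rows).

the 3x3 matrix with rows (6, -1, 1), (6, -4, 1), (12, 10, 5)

Gauss-Jordan on [A | I]:
R1 <- (1/6)*R1:  [    1  -1/6   1/6  |   1/6     0     0 ]
R2 <- R2 - (6)*R1:  [  0  -3   0  |  -1   1   0 ]
R3 <- R3 - (12)*R1:  [  0  12   3  |  -2   0   1 ]
R2 <- (1/-3)*R2:  [    0     1     0  |   1/3  -1/3     0 ]
R1 <- R1 - (-1/6)*R2:  [     1      0    1/6  |    2/9  -1/18      0 ]
R3 <- R3 - (12)*R2:  [  0   0   3  |  -6   4   1 ]
R3 <- (1/3)*R3:  [   0    0    1  |   -2  4/3  1/3 ]
R1 <- R1 - (1/6)*R3:  [     1      0      0  |    5/9  -5/18  -1/18 ]
Right block of [I | A^{-1}] is the inverse:
[ 5/9  -5/18  -1/18 ]
[ 1/3   -1/3      0 ]
[  -2    4/3    1/3 ]

inverse = [5/9 -5/18 -1/18; 1/3 -1/3 0; -2 4/3 1/3]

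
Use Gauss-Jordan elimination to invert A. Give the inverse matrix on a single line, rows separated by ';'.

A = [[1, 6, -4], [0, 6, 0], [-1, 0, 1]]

inverse = [-1/3 1/3 -4/3; 0 1/6 0; -1/3 1/3 -1/3]

Gauss-Jordan on [A | I]:
R3 <- R3 - (-1)*R1:  [  0   6  -3  |   1   0   1 ]
R2 <- (1/6)*R2:  [   0    1    0  |    0  1/6    0 ]
R1 <- R1 - (6)*R2:  [  1   0  -4  |   1  -1   0 ]
R3 <- R3 - (6)*R2:  [  0   0  -3  |   1  -1   1 ]
R3 <- (1/-3)*R3:  [    0     0     1  |  -1/3   1/3  -1/3 ]
R1 <- R1 - (-4)*R3:  [    1     0     0  |  -1/3   1/3  -4/3 ]
Right block of [I | A^{-1}] is the inverse:
[ -1/3  1/3  -4/3 ]
[    0  1/6     0 ]
[ -1/3  1/3  -1/3 ]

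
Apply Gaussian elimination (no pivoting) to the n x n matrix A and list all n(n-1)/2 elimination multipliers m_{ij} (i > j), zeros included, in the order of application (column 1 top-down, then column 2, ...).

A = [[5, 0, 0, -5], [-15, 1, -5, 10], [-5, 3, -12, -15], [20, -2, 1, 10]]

multipliers: -3, -1, 4, 3, -2, -3

Forward elimination:
R2 <- R2 - (-3)*R1:  [  0   1  -5  -5 ]
R3 <- R3 - (-1)*R1:  [   0    3  -12  -20 ]
R4 <- R4 - (4)*R1:  [  0  -2   1  30 ]
R3 <- R3 - (3)*R2:  [  0   0   3  -5 ]
R4 <- R4 - (-2)*R2:  [  0   0  -9  20 ]
R4 <- R4 - (-3)*R3:  [ 0  0  0  5 ]
Multipliers (in order of application): m_{21} = -3, m_{31} = -1, m_{41} = 4, m_{32} = 3, m_{42} = -2, m_{43} = -3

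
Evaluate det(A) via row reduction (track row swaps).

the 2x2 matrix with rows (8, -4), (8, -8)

det(A) = -32

Forward elimination:
R2 <- R2 - (1)*R1:  [  0  -4 ]
Upper-triangular form:
[ 8  -4 ]
[ 0  -4 ]
det(A) = (-1)^0 * (8) * (-4) = -32  (0 row swaps -> sign +1)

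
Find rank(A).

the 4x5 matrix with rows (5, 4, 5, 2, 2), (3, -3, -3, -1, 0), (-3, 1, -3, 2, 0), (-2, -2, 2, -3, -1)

Row reduction:
R2 <- R2 - (3/5)*R1:  [     0  -27/5     -6  -11/5   -6/5 ]
R3 <- R3 - (-3/5)*R1:  [    0  17/5     0  16/5   6/5 ]
R4 <- R4 - (-2/5)*R1:  [     0   -2/5      4  -11/5   -1/5 ]
R3 <- R3 - (-17/27)*R2:  [     0      0  -34/9  49/27    4/9 ]
R4 <- R4 - (2/27)*R2:  [      0       0    40/9  -55/27    -1/9 ]
R4 <- R4 - (-20/17)*R3:  [    0     0     0  5/51  7/17 ]
Row echelon form:
[ 5      4      5      2     2 ]
[ 0  -27/5     -6  -11/5  -6/5 ]
[ 0      0  -34/9  49/27   4/9 ]
[ 0      0      0   5/51  7/17 ]
Nonzero rows / pivot columns: 4

rank(A) = 4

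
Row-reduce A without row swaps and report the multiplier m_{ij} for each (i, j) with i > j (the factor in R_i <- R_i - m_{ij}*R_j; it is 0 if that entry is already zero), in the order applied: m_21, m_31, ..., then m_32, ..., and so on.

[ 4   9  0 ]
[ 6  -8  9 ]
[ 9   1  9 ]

multipliers: 3/2, 9/4, 77/86

Forward elimination:
R2 <- R2 - (3/2)*R1:  [     0  -43/2      9 ]
R3 <- R3 - (9/4)*R1:  [     0  -77/4      9 ]
R3 <- R3 - (77/86)*R2:  [     0      0  81/86 ]
Multipliers (in order of application): m_{21} = 3/2, m_{31} = 9/4, m_{32} = 77/86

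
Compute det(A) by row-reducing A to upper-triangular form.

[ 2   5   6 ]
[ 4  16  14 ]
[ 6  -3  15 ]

det(A) = 36

Forward elimination:
R2 <- R2 - (2)*R1:  [ 0  6  2 ]
R3 <- R3 - (3)*R1:  [   0  -18   -3 ]
R3 <- R3 - (-3)*R2:  [ 0  0  3 ]
Upper-triangular form:
[ 2  5  6 ]
[ 0  6  2 ]
[ 0  0  3 ]
det(A) = (-1)^0 * (2) * (6) * (3) = 36  (0 row swaps -> sign +1)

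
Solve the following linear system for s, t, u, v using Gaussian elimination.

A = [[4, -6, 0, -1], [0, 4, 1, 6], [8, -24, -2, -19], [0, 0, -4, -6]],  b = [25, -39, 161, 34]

(2, -2, -1, -5)

Forward elimination on [A|b]:
R3 <- R3 - (2)*R1:  [   0  -12   -2  -17  111 ]
R3 <- R3 - (-3)*R2:  [  0   0   1   1  -6 ]
R4 <- R4 - (-4)*R3:  [  0   0   0  -2  10 ]
Row echelon form:
[ 4  -6  0  -1  |   25 ]
[ 0   4  1   6  |  -39 ]
[ 0   0  1   1  |   -6 ]
[ 0   0  0  -2  |   10 ]
Back-substitution:
v = (10) / -2 = -5
u = (-6 - (1)*(-5)) / 1 = -1
t = (-39 - (1)*(-1) - (6)*(-5)) / 4 = -2
s = (25 - (-6)*(-2) - (-1)*(-5)) / 4 = 2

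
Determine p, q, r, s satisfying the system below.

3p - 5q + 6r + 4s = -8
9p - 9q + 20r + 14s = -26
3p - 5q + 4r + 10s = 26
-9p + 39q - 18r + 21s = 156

Forward elimination on [A|b]:
R2 <- R2 - (3)*R1:  [  0   6   2   2  -2 ]
R3 <- R3 - (1)*R1:  [  0   0  -2   6  34 ]
R4 <- R4 - (-3)*R1:  [   0   24    0   33  132 ]
R4 <- R4 - (4)*R2:  [   0    0   -8   25  140 ]
R4 <- R4 - (4)*R3:  [ 0  0  0  1  4 ]
Row echelon form:
[ 3  -5   6  4  |  -8 ]
[ 0   6   2  2  |  -2 ]
[ 0   0  -2  6  |  34 ]
[ 0   0   0  1  |   4 ]
Back-substitution:
s = (4) / 1 = 4
r = (34 - (6)*(4)) / -2 = -5
q = (-2 - (2)*(-5) - (2)*(4)) / 6 = 0
p = (-8 - (-5)*(0) - (6)*(-5) - (4)*(4)) / 3 = 2

(2, 0, -5, 4)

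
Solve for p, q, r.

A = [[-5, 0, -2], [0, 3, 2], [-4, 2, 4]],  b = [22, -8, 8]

(-4, -2, -1)

Forward elimination on [A|b]:
R3 <- R3 - (4/5)*R1:  [     0      2   28/5  -48/5 ]
R3 <- R3 - (2/3)*R2:  [      0       0   64/15  -64/15 ]
Row echelon form:
[ -5  0     -2  |      22 ]
[  0  3      2  |      -8 ]
[  0  0  64/15  |  -64/15 ]
Back-substitution:
r = (-64/15) / (64/15) = -1
q = (-8 - (2)*(-1)) / 3 = -2
p = (22 - (-2)*(-1)) / -5 = -4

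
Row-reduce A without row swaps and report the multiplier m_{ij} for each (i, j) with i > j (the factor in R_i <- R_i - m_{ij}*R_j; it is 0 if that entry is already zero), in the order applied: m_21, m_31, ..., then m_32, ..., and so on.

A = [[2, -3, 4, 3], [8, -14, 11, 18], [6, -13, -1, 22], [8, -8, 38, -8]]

Forward elimination:
R2 <- R2 - (4)*R1:  [  0  -2  -5   6 ]
R3 <- R3 - (3)*R1:  [   0   -4  -13   13 ]
R4 <- R4 - (4)*R1:  [   0    4   22  -20 ]
R3 <- R3 - (2)*R2:  [  0   0  -3   1 ]
R4 <- R4 - (-2)*R2:  [  0   0  12  -8 ]
R4 <- R4 - (-4)*R3:  [  0   0   0  -4 ]
Multipliers (in order of application): m_{21} = 4, m_{31} = 3, m_{41} = 4, m_{32} = 2, m_{42} = -2, m_{43} = -4

multipliers: 4, 3, 4, 2, -2, -4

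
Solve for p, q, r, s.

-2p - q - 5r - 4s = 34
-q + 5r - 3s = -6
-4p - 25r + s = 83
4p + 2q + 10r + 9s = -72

(-3, 3, -3, -4)

Forward elimination on [A|b]:
R3 <- R3 - (2)*R1:  [   0    2  -15    9   15 ]
R4 <- R4 - (-2)*R1:  [  0   0   0   1  -4 ]
R3 <- R3 - (-2)*R2:  [  0   0  -5   3   3 ]
Row echelon form:
[ -2  -1  -5  -4  |  34 ]
[  0  -1   5  -3  |  -6 ]
[  0   0  -5   3  |   3 ]
[  0   0   0   1  |  -4 ]
Back-substitution:
s = (-4) / 1 = -4
r = (3 - (3)*(-4)) / -5 = -3
q = (-6 - (5)*(-3) - (-3)*(-4)) / -1 = 3
p = (34 - (-1)*(3) - (-5)*(-3) - (-4)*(-4)) / -2 = -3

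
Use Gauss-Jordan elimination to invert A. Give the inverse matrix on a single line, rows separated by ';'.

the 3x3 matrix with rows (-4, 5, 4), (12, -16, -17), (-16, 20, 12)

inverse = [-37/4 -5/4 21/16; -8 -1 5/4; 1 0 -1/4]

Gauss-Jordan on [A | I]:
R1 <- (1/-4)*R1:  [    1  -5/4    -1  |  -1/4     0     0 ]
R2 <- R2 - (12)*R1:  [  0  -1  -5  |   3   1   0 ]
R3 <- R3 - (-16)*R1:  [  0   0  -4  |  -4   0   1 ]
R2 <- (1/-1)*R2:  [  0   1   5  |  -3  -1   0 ]
R1 <- R1 - (-5/4)*R2:  [    1     0  21/4  |    -4  -5/4     0 ]
R3 <- (1/-4)*R3:  [    0     0     1  |     1     0  -1/4 ]
R1 <- R1 - (21/4)*R3:  [     1      0      0  |  -37/4   -5/4  21/16 ]
R2 <- R2 - (5)*R3:  [   0    1    0  |   -8   -1  5/4 ]
Right block of [I | A^{-1}] is the inverse:
[ -37/4  -5/4  21/16 ]
[    -8    -1    5/4 ]
[     1     0   -1/4 ]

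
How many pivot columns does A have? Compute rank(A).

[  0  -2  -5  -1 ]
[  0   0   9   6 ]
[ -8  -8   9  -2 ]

Row reduction:
R1 <-> R3   (pivot in column 1 was zero)
[ -8  -8   9  -2 ]
[  0   0   9   6 ]
[  0  -2  -5  -1 ]
R2 <-> R3   (pivot in column 2 was zero)
[ -8  -8   9  -2 ]
[  0  -2  -5  -1 ]
[  0   0   9   6 ]
Row echelon form:
[ -8  -8   9  -2 ]
[  0  -2  -5  -1 ]
[  0   0   9   6 ]
Nonzero rows / pivot columns: 3

rank(A) = 3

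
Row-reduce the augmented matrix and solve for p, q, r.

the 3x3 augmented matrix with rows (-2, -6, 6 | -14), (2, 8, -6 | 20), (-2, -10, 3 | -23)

(-5, 3, -1)

Forward elimination on [A|b]:
R2 <- R2 - (-1)*R1:  [ 0  2  0  6 ]
R3 <- R3 - (1)*R1:  [  0  -4  -3  -9 ]
R3 <- R3 - (-2)*R2:  [  0   0  -3   3 ]
Row echelon form:
[ -2  -6   6  |  -14 ]
[  0   2   0  |    6 ]
[  0   0  -3  |    3 ]
Back-substitution:
r = (3) / -3 = -1
q = (6) / 2 = 3
p = (-14 - (-6)*(3) - (6)*(-1)) / -2 = -5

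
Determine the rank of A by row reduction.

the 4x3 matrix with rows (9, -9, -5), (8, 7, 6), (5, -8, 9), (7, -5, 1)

rank(A) = 3

Row reduction:
R2 <- R2 - (8/9)*R1:  [    0    15  94/9 ]
R3 <- R3 - (5/9)*R1:  [     0     -3  106/9 ]
R4 <- R4 - (7/9)*R1:  [    0     2  44/9 ]
R3 <- R3 - (-1/5)*R2:  [      0       0  208/15 ]
R4 <- R4 - (2/15)*R2:  [       0        0  472/135 ]
R4 <- R4 - (59/234)*R3:  [ 0  0  0 ]
Row echelon form:
[ 9  -9      -5 ]
[ 0  15    94/9 ]
[ 0   0  208/15 ]
[ 0   0       0 ]
Nonzero rows / pivot columns: 3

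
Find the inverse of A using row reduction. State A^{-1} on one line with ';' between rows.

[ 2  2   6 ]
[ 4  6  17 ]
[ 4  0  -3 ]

inverse = [9/10 -3/10 1/10; -4 3/2 1/2; 6/5 -2/5 -1/5]

Gauss-Jordan on [A | I]:
R1 <- (1/2)*R1:  [   1    1    3  |  1/2    0    0 ]
R2 <- R2 - (4)*R1:  [  0   2   5  |  -2   1   0 ]
R3 <- R3 - (4)*R1:  [   0   -4  -15  |   -2    0    1 ]
R2 <- (1/2)*R2:  [   0    1  5/2  |   -1  1/2    0 ]
R1 <- R1 - (1)*R2:  [    1     0   1/2  |   3/2  -1/2     0 ]
R3 <- R3 - (-4)*R2:  [  0   0  -5  |  -6   2   1 ]
R3 <- (1/-5)*R3:  [    0     0     1  |   6/5  -2/5  -1/5 ]
R1 <- R1 - (1/2)*R3:  [     1      0      0  |   9/10  -3/10   1/10 ]
R2 <- R2 - (5/2)*R3:  [   0    1    0  |   -4  3/2  1/2 ]
Right block of [I | A^{-1}] is the inverse:
[ 9/10  -3/10  1/10 ]
[   -4    3/2   1/2 ]
[  6/5   -2/5  -1/5 ]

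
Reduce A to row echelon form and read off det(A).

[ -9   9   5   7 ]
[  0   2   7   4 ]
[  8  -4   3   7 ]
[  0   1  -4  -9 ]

Forward elimination:
R3 <- R3 - (-8/9)*R1:  [     0      4   67/9  119/9 ]
R3 <- R3 - (2)*R2:  [     0      0  -59/9   47/9 ]
R4 <- R4 - (1/2)*R2:  [     0      0  -15/2    -11 ]
R4 <- R4 - (135/118)*R3:  [         0          0          0  -2003/118 ]
Upper-triangular form:
[ -9  9      5          7 ]
[  0  2      7          4 ]
[  0  0  -59/9       47/9 ]
[  0  0      0  -2003/118 ]
det(A) = (-1)^0 * (-9) * (2) * (-59/9) * (-2003/118) = -2003  (0 row swaps -> sign +1)

det(A) = -2003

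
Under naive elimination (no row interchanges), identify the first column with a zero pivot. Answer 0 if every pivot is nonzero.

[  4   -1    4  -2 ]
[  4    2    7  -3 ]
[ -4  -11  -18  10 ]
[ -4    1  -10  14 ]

first zero-pivot column = 4

Naive forward elimination:
R2 <- R2 - (1)*R1:  [  0   3   3  -1 ]
R3 <- R3 - (-1)*R1:  [   0  -12  -14    8 ]
R4 <- R4 - (-1)*R1:  [  0   0  -6  12 ]
R3 <- R3 - (-4)*R2:  [  0   0  -2   4 ]
R4 <- R4 - (3)*R3:  [ 0  0  0  0 ]
Matrix at this point:
[ 4  -1   4  -2 ]
[ 0   3   3  -1 ]
[ 0   0  -2   4 ]
[ 0   0   0   0 ]
Pivot entry (4,4) in the last row is zero and there are no rows below to swap with -> zero pivot in column 4 (A is singular).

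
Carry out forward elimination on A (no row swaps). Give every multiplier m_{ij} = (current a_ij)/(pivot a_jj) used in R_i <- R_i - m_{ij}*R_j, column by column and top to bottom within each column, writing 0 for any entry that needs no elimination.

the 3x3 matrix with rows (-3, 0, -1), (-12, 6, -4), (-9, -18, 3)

multipliers: 4, 3, -3

Forward elimination:
R2 <- R2 - (4)*R1:  [ 0  6  0 ]
R3 <- R3 - (3)*R1:  [   0  -18    6 ]
R3 <- R3 - (-3)*R2:  [ 0  0  6 ]
Multipliers (in order of application): m_{21} = 4, m_{31} = 3, m_{32} = -3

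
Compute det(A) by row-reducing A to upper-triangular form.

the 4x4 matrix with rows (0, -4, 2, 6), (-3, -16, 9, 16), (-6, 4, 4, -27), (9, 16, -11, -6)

Forward elimination:
R1 <-> R2   (pivot in column 1 was zero)
[ -3  -16    9   16 ]
[  0   -4    2    6 ]
[ -6    4    4  -27 ]
[  9   16  -11   -6 ]
R3 <- R3 - (2)*R1:  [   0   36  -14  -59 ]
R4 <- R4 - (-3)*R1:  [   0  -32   16   42 ]
R3 <- R3 - (-9)*R2:  [  0   0   4  -5 ]
R4 <- R4 - (8)*R2:  [  0   0   0  -6 ]
Upper-triangular form:
[ -3  -16  9  16 ]
[  0   -4  2   6 ]
[  0    0  4  -5 ]
[  0    0  0  -6 ]
det(A) = (-1)^1 * (-3) * (-4) * (4) * (-6) = 288  (1 row swap -> sign -1)

det(A) = 288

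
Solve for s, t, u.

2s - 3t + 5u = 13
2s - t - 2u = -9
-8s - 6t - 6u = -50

Forward elimination on [A|b]:
R2 <- R2 - (1)*R1:  [   0    2   -7  -22 ]
R3 <- R3 - (-4)*R1:  [   0  -18   14    2 ]
R3 <- R3 - (-9)*R2:  [    0     0   -49  -196 ]
Row echelon form:
[ 2  -3    5  |    13 ]
[ 0   2   -7  |   -22 ]
[ 0   0  -49  |  -196 ]
Back-substitution:
u = (-196) / -49 = 4
t = (-22 - (-7)*(4)) / 2 = 3
s = (13 - (-3)*(3) - (5)*(4)) / 2 = 1

(1, 3, 4)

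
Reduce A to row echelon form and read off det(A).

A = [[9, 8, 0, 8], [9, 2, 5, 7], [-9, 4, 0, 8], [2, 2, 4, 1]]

det(A) = 3604

Forward elimination:
R2 <- R2 - (1)*R1:  [  0  -6   5  -1 ]
R3 <- R3 - (-1)*R1:  [  0  12   0  16 ]
R4 <- R4 - (2/9)*R1:  [    0   2/9     4  -7/9 ]
R3 <- R3 - (-2)*R2:  [  0   0  10  14 ]
R4 <- R4 - (-1/27)*R2:  [      0       0  113/27  -22/27 ]
R4 <- R4 - (113/270)*R3:  [        0         0         0  -901/135 ]
Upper-triangular form:
[ 9   8   0         8 ]
[ 0  -6   5        -1 ]
[ 0   0  10        14 ]
[ 0   0   0  -901/135 ]
det(A) = (-1)^0 * (9) * (-6) * (10) * (-901/135) = 3604  (0 row swaps -> sign +1)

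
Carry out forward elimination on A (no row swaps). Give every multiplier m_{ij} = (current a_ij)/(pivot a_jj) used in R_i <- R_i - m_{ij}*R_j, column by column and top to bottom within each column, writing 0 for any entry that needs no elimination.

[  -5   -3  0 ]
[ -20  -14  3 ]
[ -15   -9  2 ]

Forward elimination:
R2 <- R2 - (4)*R1:  [  0  -2   3 ]
R3 <- R3 - (3)*R1:  [ 0  0  2 ]
R3: entry in column 2 is already 0 -> m_{32} = 0 (no row operation needed)
Multipliers (in order of application): m_{21} = 4, m_{31} = 3, m_{32} = 0

multipliers: 4, 3, 0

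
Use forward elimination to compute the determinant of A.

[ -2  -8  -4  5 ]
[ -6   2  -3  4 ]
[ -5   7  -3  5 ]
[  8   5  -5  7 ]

Forward elimination:
R2 <- R2 - (3)*R1:  [   0   26    9  -11 ]
R3 <- R3 - (5/2)*R1:  [     0     27      7  -15/2 ]
R4 <- R4 - (-4)*R1:  [   0  -27  -21   27 ]
R3 <- R3 - (27/26)*R2:  [      0       0  -61/26   51/13 ]
R4 <- R4 - (-27/26)*R2:  [       0        0  -303/26   405/26 ]
R4 <- R4 - (303/61)*R3:  [        0         0         0  -477/122 ]
Upper-triangular form:
[ -2  -8      -4         5 ]
[  0  26       9       -11 ]
[  0   0  -61/26     51/13 ]
[  0   0       0  -477/122 ]
det(A) = (-1)^0 * (-2) * (26) * (-61/26) * (-477/122) = -477  (0 row swaps -> sign +1)

det(A) = -477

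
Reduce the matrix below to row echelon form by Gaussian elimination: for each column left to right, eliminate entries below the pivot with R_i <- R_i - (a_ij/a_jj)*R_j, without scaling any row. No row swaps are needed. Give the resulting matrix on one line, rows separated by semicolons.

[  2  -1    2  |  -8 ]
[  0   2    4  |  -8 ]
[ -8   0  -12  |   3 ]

Forward elimination:
R3 <- R3 - (-4)*R1:  [   0   -4   -4  -29 ]
R3 <- R3 - (-2)*R2:  [   0    0    4  -45 ]
Row echelon form:
[ 2  -1  2  |   -8 ]
[ 0   2  4  |   -8 ]
[ 0   0  4  |  -45 ]

REF = [2 -1 2 -8; 0 2 4 -8; 0 0 4 -45]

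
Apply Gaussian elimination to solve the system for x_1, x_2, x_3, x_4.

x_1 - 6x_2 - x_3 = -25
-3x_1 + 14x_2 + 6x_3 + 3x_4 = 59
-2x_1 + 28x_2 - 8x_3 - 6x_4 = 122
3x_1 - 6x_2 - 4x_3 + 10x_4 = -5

(-3, 4, -2, 2)

Forward elimination on [A|b]:
R2 <- R2 - (-3)*R1:  [   0   -4    3    3  -16 ]
R3 <- R3 - (-2)*R1:  [   0   16  -10   -6   72 ]
R4 <- R4 - (3)*R1:  [  0  12  -1  10  70 ]
R3 <- R3 - (-4)*R2:  [ 0  0  2  6  8 ]
R4 <- R4 - (-3)*R2:  [  0   0   8  19  22 ]
R4 <- R4 - (4)*R3:  [   0    0    0   -5  -10 ]
Row echelon form:
[ 1  -6  -1   0  |  -25 ]
[ 0  -4   3   3  |  -16 ]
[ 0   0   2   6  |    8 ]
[ 0   0   0  -5  |  -10 ]
Back-substitution:
x_4 = (-10) / -5 = 2
x_3 = (8 - (6)*(2)) / 2 = -2
x_2 = (-16 - (3)*(-2) - (3)*(2)) / -4 = 4
x_1 = (-25 - (-6)*(4) - (-1)*(-2)) / 1 = -3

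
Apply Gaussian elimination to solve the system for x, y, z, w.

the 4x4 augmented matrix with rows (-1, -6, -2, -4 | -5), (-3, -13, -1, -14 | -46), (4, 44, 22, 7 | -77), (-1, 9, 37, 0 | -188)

Forward elimination on [A|b]:
R2 <- R2 - (3)*R1:  [   0    5    5   -2  -31 ]
R3 <- R3 - (-4)*R1:  [   0   20   14   -9  -97 ]
R4 <- R4 - (1)*R1:  [    0    15    39     4  -183 ]
R3 <- R3 - (4)*R2:  [  0   0  -6  -1  27 ]
R4 <- R4 - (3)*R2:  [   0    0   24   10  -90 ]
R4 <- R4 - (-4)*R3:  [  0   0   0   6  18 ]
Row echelon form:
[ -1  -6  -2  -4  |   -5 ]
[  0   5   5  -2  |  -31 ]
[  0   0  -6  -1  |   27 ]
[  0   0   0   6  |   18 ]
Back-substitution:
w = (18) / 6 = 3
z = (27 - (-1)*(3)) / -6 = -5
y = (-31 - (5)*(-5) - (-2)*(3)) / 5 = 0
x = (-5 - (-6)*(0) - (-2)*(-5) - (-4)*(3)) / -1 = 3

(3, 0, -5, 3)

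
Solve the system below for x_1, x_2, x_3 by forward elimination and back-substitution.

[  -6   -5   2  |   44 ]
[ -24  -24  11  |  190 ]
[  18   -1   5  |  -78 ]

Forward elimination on [A|b]:
R2 <- R2 - (4)*R1:  [  0  -4   3  14 ]
R3 <- R3 - (-3)*R1:  [   0  -16   11   54 ]
R3 <- R3 - (4)*R2:  [  0   0  -1  -2 ]
Row echelon form:
[ -6  -5   2  |  44 ]
[  0  -4   3  |  14 ]
[  0   0  -1  |  -2 ]
Back-substitution:
x_3 = (-2) / -1 = 2
x_2 = (14 - (3)*(2)) / -4 = -2
x_1 = (44 - (-5)*(-2) - (2)*(2)) / -6 = -5

(-5, -2, 2)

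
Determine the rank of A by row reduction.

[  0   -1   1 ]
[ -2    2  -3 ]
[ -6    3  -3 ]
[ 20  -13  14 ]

Row reduction:
R1 <-> R2   (pivot in column 1 was zero)
[ -2    2  -3 ]
[  0   -1   1 ]
[ -6    3  -3 ]
[ 20  -13  14 ]
R3 <- R3 - (3)*R1:  [  0  -3   6 ]
R4 <- R4 - (-10)*R1:  [   0    7  -16 ]
R3 <- R3 - (3)*R2:  [ 0  0  3 ]
R4 <- R4 - (-7)*R2:  [  0   0  -9 ]
R4 <- R4 - (-3)*R3:  [ 0  0  0 ]
Row echelon form:
[ -2   2  -3 ]
[  0  -1   1 ]
[  0   0   3 ]
[  0   0   0 ]
Nonzero rows / pivot columns: 3

rank(A) = 3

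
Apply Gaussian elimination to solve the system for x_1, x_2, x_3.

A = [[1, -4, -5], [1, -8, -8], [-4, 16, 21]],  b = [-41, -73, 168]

Forward elimination on [A|b]:
R2 <- R2 - (1)*R1:  [   0   -4   -3  -32 ]
R3 <- R3 - (-4)*R1:  [ 0  0  1  4 ]
Row echelon form:
[ 1  -4  -5  |  -41 ]
[ 0  -4  -3  |  -32 ]
[ 0   0   1  |    4 ]
Back-substitution:
x_3 = (4) / 1 = 4
x_2 = (-32 - (-3)*(4)) / -4 = 5
x_1 = (-41 - (-4)*(5) - (-5)*(4)) / 1 = -1

(-1, 5, 4)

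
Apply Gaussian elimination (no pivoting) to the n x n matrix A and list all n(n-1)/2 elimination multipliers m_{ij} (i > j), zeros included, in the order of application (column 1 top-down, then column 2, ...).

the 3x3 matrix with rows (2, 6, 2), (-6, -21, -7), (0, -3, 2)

multipliers: -3, 0, 1

Forward elimination:
R2 <- R2 - (-3)*R1:  [  0  -3  -1 ]
R3: entry in column 1 is already 0 -> m_{31} = 0 (no row operation needed)
R3 <- R3 - (1)*R2:  [ 0  0  3 ]
Multipliers (in order of application): m_{21} = -3, m_{31} = 0, m_{32} = 1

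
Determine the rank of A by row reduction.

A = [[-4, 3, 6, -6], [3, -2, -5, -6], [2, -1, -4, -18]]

rank(A) = 2

Row reduction:
R2 <- R2 - (-3/4)*R1:  [     0    1/4   -1/2  -21/2 ]
R3 <- R3 - (-1/2)*R1:  [   0  1/2   -1  -21 ]
R3 <- R3 - (2)*R2:  [ 0  0  0  0 ]
Row echelon form:
[ -4    3     6     -6 ]
[  0  1/4  -1/2  -21/2 ]
[  0    0     0      0 ]
Nonzero rows / pivot columns: 2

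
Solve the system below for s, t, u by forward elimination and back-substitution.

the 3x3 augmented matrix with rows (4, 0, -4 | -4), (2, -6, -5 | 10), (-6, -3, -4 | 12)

Forward elimination on [A|b]:
R2 <- R2 - (1/2)*R1:  [  0  -6  -3  12 ]
R3 <- R3 - (-3/2)*R1:  [   0   -3  -10    6 ]
R3 <- R3 - (1/2)*R2:  [     0      0  -17/2      0 ]
Row echelon form:
[ 4   0     -4  |  -4 ]
[ 0  -6     -3  |  12 ]
[ 0   0  -17/2  |   0 ]
Back-substitution:
u = (0) / (-17/2) = 0
t = (12 - (-3)*(0)) / -6 = -2
s = (-4 - (-4)*(0)) / 4 = -1

(-1, -2, 0)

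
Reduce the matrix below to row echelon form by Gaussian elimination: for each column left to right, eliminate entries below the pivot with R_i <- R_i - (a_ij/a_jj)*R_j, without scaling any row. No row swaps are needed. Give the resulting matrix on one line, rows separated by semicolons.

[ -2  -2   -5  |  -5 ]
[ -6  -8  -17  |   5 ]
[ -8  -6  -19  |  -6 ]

REF = [-2 -2 -5 -5; 0 -2 -2 20; 0 0 -1 34]

Forward elimination:
R2 <- R2 - (3)*R1:  [  0  -2  -2  20 ]
R3 <- R3 - (4)*R1:  [  0   2   1  14 ]
R3 <- R3 - (-1)*R2:  [  0   0  -1  34 ]
Row echelon form:
[ -2  -2  -5  |  -5 ]
[  0  -2  -2  |  20 ]
[  0   0  -1  |  34 ]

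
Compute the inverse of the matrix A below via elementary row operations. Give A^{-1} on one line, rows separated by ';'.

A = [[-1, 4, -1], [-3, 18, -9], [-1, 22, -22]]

Gauss-Jordan on [A | I]:
R1 <- (1/-1)*R1:  [  1  -4   1  |  -1   0   0 ]
R2 <- R2 - (-3)*R1:  [  0   6  -6  |  -3   1   0 ]
R3 <- R3 - (-1)*R1:  [   0   18  -21  |   -1    0    1 ]
R2 <- (1/6)*R2:  [    0     1    -1  |  -1/2   1/6     0 ]
R1 <- R1 - (-4)*R2:  [   1    0   -3  |   -3  2/3    0 ]
R3 <- R3 - (18)*R2:  [  0   0  -3  |   8  -3   1 ]
R3 <- (1/-3)*R3:  [    0     0     1  |  -8/3     1  -1/3 ]
R1 <- R1 - (-3)*R3:  [    1     0     0  |   -11  11/3    -1 ]
R2 <- R2 - (-1)*R3:  [     0      1      0  |  -19/6    7/6   -1/3 ]
Right block of [I | A^{-1}] is the inverse:
[   -11  11/3    -1 ]
[ -19/6   7/6  -1/3 ]
[  -8/3     1  -1/3 ]

inverse = [-11 11/3 -1; -19/6 7/6 -1/3; -8/3 1 -1/3]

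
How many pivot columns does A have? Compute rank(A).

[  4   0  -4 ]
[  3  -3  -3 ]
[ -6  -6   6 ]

Row reduction:
R2 <- R2 - (3/4)*R1:  [  0  -3   0 ]
R3 <- R3 - (-3/2)*R1:  [  0  -6   0 ]
R3 <- R3 - (2)*R2:  [ 0  0  0 ]
Row echelon form:
[ 4   0  -4 ]
[ 0  -3   0 ]
[ 0   0   0 ]
Nonzero rows / pivot columns: 2

rank(A) = 2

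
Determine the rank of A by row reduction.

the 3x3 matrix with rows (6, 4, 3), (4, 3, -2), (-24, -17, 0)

Row reduction:
R2 <- R2 - (2/3)*R1:  [   0  1/3   -4 ]
R3 <- R3 - (-4)*R1:  [  0  -1  12 ]
R3 <- R3 - (-3)*R2:  [ 0  0  0 ]
Row echelon form:
[ 6    4   3 ]
[ 0  1/3  -4 ]
[ 0    0   0 ]
Nonzero rows / pivot columns: 2

rank(A) = 2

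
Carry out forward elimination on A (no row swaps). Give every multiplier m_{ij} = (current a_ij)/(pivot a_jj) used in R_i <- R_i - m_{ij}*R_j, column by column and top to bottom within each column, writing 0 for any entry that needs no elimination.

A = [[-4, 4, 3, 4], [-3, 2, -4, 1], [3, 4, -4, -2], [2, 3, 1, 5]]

Forward elimination:
R2 <- R2 - (3/4)*R1:  [     0     -1  -25/4     -2 ]
R3 <- R3 - (-3/4)*R1:  [    0     7  -7/4     1 ]
R4 <- R4 - (-1/2)*R1:  [   0    5  5/2    7 ]
R3 <- R3 - (-7)*R2:  [     0      0  -91/2    -13 ]
R4 <- R4 - (-5)*R2:  [      0       0  -115/4      -3 ]
R4 <- R4 - (115/182)*R3:  [     0      0      0  73/14 ]
Multipliers (in order of application): m_{21} = 3/4, m_{31} = -3/4, m_{41} = -1/2, m_{32} = -7, m_{42} = -5, m_{43} = 115/182

multipliers: 3/4, -3/4, -1/2, -7, -5, 115/182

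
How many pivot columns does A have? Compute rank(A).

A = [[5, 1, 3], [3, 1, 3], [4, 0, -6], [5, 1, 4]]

rank(A) = 3

Row reduction:
R2 <- R2 - (3/5)*R1:  [   0  2/5  6/5 ]
R3 <- R3 - (4/5)*R1:  [     0   -4/5  -42/5 ]
R4 <- R4 - (1)*R1:  [ 0  0  1 ]
R3 <- R3 - (-2)*R2:  [  0   0  -6 ]
R4 <- R4 - (-1/6)*R3:  [ 0  0  0 ]
Row echelon form:
[ 5    1    3 ]
[ 0  2/5  6/5 ]
[ 0    0   -6 ]
[ 0    0    0 ]
Nonzero rows / pivot columns: 3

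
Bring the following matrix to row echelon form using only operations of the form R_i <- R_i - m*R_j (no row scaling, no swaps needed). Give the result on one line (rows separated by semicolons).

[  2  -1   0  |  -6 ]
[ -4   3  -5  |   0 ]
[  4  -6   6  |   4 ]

Forward elimination:
R2 <- R2 - (-2)*R1:  [   0    1   -5  -12 ]
R3 <- R3 - (2)*R1:  [  0  -4   6  16 ]
R3 <- R3 - (-4)*R2:  [   0    0  -14  -32 ]
Row echelon form:
[ 2  -1    0  |   -6 ]
[ 0   1   -5  |  -12 ]
[ 0   0  -14  |  -32 ]

REF = [2 -1 0 -6; 0 1 -5 -12; 0 0 -14 -32]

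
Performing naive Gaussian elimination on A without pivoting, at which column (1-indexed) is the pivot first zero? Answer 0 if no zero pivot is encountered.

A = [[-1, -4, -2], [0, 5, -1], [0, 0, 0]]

first zero-pivot column = 3

Naive forward elimination:
Matrix at this point:
[ -1  -4  -2 ]
[  0   5  -1 ]
[  0   0   0 ]
Pivot entry (3,3) in the last row is zero and there are no rows below to swap with -> zero pivot in column 3 (A is singular).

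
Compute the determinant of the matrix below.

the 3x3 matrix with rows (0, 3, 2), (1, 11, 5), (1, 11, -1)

Forward elimination:
R1 <-> R2   (pivot in column 1 was zero)
[ 1  11   5 ]
[ 0   3   2 ]
[ 1  11  -1 ]
R3 <- R3 - (1)*R1:  [  0   0  -6 ]
Upper-triangular form:
[ 1  11   5 ]
[ 0   3   2 ]
[ 0   0  -6 ]
det(A) = (-1)^1 * (1) * (3) * (-6) = 18  (1 row swap -> sign -1)

det(A) = 18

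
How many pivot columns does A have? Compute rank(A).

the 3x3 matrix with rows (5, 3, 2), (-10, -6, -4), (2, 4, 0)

Row reduction:
R2 <- R2 - (-2)*R1:  [ 0  0  0 ]
R3 <- R3 - (2/5)*R1:  [    0  14/5  -4/5 ]
R2 <-> R3   (pivot in column 2 was zero)
[ 5     3     2 ]
[ 0  14/5  -4/5 ]
[ 0     0     0 ]
Row echelon form:
[ 5     3     2 ]
[ 0  14/5  -4/5 ]
[ 0     0     0 ]
Nonzero rows / pivot columns: 2

rank(A) = 2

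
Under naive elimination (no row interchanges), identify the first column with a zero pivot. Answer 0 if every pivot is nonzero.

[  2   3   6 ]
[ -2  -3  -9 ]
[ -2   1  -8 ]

first zero-pivot column = 2

Naive forward elimination:
R2 <- R2 - (-1)*R1:  [  0   0  -3 ]
R3 <- R3 - (-1)*R1:  [  0   4  -2 ]
Matrix at this point:
[ 2  3   6 ]
[ 0  0  -3 ]
[ 0  4  -2 ]
Pivot entry (2,2) is zero but row 3 has 4 in column 2 -> naive elimination stops; a row interchange (e.g. R2 <-> R3) would be required here.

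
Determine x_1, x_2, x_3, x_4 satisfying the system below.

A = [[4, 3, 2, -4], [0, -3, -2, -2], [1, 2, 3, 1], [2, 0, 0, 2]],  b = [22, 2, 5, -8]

(0, 0, 3, -4)

Forward elimination on [A|b]:
R3 <- R3 - (1/4)*R1:  [    0   5/4   5/2     2  -1/2 ]
R4 <- R4 - (1/2)*R1:  [    0  -3/2    -1     4   -19 ]
R3 <- R3 - (-5/12)*R2:  [   0    0  5/3  7/6  1/3 ]
R4 <- R4 - (1/2)*R2:  [   0    0    0    5  -20 ]
Row echelon form:
[ 4   3    2   -4  |   22 ]
[ 0  -3   -2   -2  |    2 ]
[ 0   0  5/3  7/6  |  1/3 ]
[ 0   0    0    5  |  -20 ]
Back-substitution:
x_4 = (-20) / 5 = -4
x_3 = (1/3 - (7/6)*(-4)) / (5/3) = 3
x_2 = (2 - (-2)*(3) - (-2)*(-4)) / -3 = 0
x_1 = (22 - (3)*(0) - (2)*(3) - (-4)*(-4)) / 4 = 0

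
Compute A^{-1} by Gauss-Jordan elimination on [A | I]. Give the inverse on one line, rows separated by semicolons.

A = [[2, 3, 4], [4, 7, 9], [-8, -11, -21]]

inverse = [4 -19/12 1/12; -1 5/6 1/6; -1 1/6 -1/6]

Gauss-Jordan on [A | I]:
R1 <- (1/2)*R1:  [   1  3/2    2  |  1/2    0    0 ]
R2 <- R2 - (4)*R1:  [  0   1   1  |  -2   1   0 ]
R3 <- R3 - (-8)*R1:  [  0   1  -5  |   4   0   1 ]
R1 <- R1 - (3/2)*R2:  [    1     0   1/2  |   7/2  -3/2     0 ]
R3 <- R3 - (1)*R2:  [  0   0  -6  |   6  -1   1 ]
R3 <- (1/-6)*R3:  [    0     0     1  |    -1   1/6  -1/6 ]
R1 <- R1 - (1/2)*R3:  [      1       0       0  |       4  -19/12    1/12 ]
R2 <- R2 - (1)*R3:  [   0    1    0  |   -1  5/6  1/6 ]
Right block of [I | A^{-1}] is the inverse:
[  4  -19/12  1/12 ]
[ -1     5/6   1/6 ]
[ -1     1/6  -1/6 ]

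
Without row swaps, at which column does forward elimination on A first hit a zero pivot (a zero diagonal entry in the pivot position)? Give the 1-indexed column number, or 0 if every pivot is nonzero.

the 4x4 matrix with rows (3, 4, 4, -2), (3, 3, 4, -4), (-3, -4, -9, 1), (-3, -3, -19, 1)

first zero-pivot column = 4

Naive forward elimination:
R2 <- R2 - (1)*R1:  [  0  -1   0  -2 ]
R3 <- R3 - (-1)*R1:  [  0   0  -5  -1 ]
R4 <- R4 - (-1)*R1:  [   0    1  -15   -1 ]
R4 <- R4 - (-1)*R2:  [   0    0  -15   -3 ]
R4 <- R4 - (3)*R3:  [ 0  0  0  0 ]
Matrix at this point:
[ 3   4   4  -2 ]
[ 0  -1   0  -2 ]
[ 0   0  -5  -1 ]
[ 0   0   0   0 ]
Pivot entry (4,4) in the last row is zero and there are no rows below to swap with -> zero pivot in column 4 (A is singular).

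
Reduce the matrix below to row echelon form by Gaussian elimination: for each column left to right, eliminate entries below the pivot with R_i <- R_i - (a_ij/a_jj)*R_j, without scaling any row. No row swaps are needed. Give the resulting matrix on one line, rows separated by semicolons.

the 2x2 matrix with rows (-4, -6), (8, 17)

Forward elimination:
R2 <- R2 - (-2)*R1:  [ 0  5 ]
Row echelon form:
[ -4  -6 ]
[  0   5 ]

REF = [-4 -6; 0 5]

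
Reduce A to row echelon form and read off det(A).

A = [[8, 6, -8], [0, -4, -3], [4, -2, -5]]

det(A) = -88

Forward elimination:
R3 <- R3 - (1/2)*R1:  [  0  -5  -1 ]
R3 <- R3 - (5/4)*R2:  [    0     0  11/4 ]
Upper-triangular form:
[ 8   6    -8 ]
[ 0  -4    -3 ]
[ 0   0  11/4 ]
det(A) = (-1)^0 * (8) * (-4) * (11/4) = -88  (0 row swaps -> sign +1)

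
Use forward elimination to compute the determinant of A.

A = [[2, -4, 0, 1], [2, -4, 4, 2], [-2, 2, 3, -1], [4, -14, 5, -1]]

det(A) = -32

Forward elimination:
R2 <- R2 - (1)*R1:  [ 0  0  4  1 ]
R3 <- R3 - (-1)*R1:  [  0  -2   3   0 ]
R4 <- R4 - (2)*R1:  [  0  -6   5  -3 ]
R2 <-> R3   (pivot in column 2 was zero)
[ 2  -4  0   1 ]
[ 0  -2  3   0 ]
[ 0   0  4   1 ]
[ 0  -6  5  -3 ]
R4 <- R4 - (3)*R2:  [  0   0  -4  -3 ]
R4 <- R4 - (-1)*R3:  [  0   0   0  -2 ]
Upper-triangular form:
[ 2  -4  0   1 ]
[ 0  -2  3   0 ]
[ 0   0  4   1 ]
[ 0   0  0  -2 ]
det(A) = (-1)^1 * (2) * (-2) * (4) * (-2) = -32  (1 row swap -> sign -1)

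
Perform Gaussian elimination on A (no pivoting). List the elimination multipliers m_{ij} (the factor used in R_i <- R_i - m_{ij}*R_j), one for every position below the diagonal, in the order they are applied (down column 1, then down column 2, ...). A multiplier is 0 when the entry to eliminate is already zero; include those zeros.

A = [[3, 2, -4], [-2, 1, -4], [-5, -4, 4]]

multipliers: -2/3, -5/3, -2/7

Forward elimination:
R2 <- R2 - (-2/3)*R1:  [     0    7/3  -20/3 ]
R3 <- R3 - (-5/3)*R1:  [    0  -2/3  -8/3 ]
R3 <- R3 - (-2/7)*R2:  [     0      0  -32/7 ]
Multipliers (in order of application): m_{21} = -2/3, m_{31} = -5/3, m_{32} = -2/7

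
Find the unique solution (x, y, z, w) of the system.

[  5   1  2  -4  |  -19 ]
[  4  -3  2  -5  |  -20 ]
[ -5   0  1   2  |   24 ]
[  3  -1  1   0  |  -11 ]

Forward elimination on [A|b]:
R2 <- R2 - (4/5)*R1:  [     0  -19/5    2/5   -9/5  -24/5 ]
R3 <- R3 - (-1)*R1:  [  0   1   3  -2   5 ]
R4 <- R4 - (3/5)*R1:  [    0  -8/5  -1/5  12/5   2/5 ]
R3 <- R3 - (-5/19)*R2:  [      0       0   59/19  -47/19   71/19 ]
R4 <- R4 - (8/19)*R2:  [     0      0  -7/19  60/19  46/19 ]
R4 <- R4 - (-7/59)*R3:  [      0       0       0  169/59  169/59 ]
Row echelon form:
[ 5      1      2      -4  |     -19 ]
[ 0  -19/5    2/5    -9/5  |   -24/5 ]
[ 0      0  59/19  -47/19  |   71/19 ]
[ 0      0      0  169/59  |  169/59 ]
Back-substitution:
w = (169/59) / (169/59) = 1
z = (71/19 - (-47/19)*(1)) / (59/19) = 2
y = (-24/5 - (2/5)*(2) - (-9/5)*(1)) / (-19/5) = 1
x = (-19 - (1)*(1) - (2)*(2) - (-4)*(1)) / 5 = -4

(-4, 1, 2, 1)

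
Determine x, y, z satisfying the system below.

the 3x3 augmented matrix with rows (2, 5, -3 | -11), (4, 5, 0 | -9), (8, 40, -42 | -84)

Forward elimination on [A|b]:
R2 <- R2 - (2)*R1:  [  0  -5   6  13 ]
R3 <- R3 - (4)*R1:  [   0   20  -30  -40 ]
R3 <- R3 - (-4)*R2:  [  0   0  -6  12 ]
Row echelon form:
[ 2   5  -3  |  -11 ]
[ 0  -5   6  |   13 ]
[ 0   0  -6  |   12 ]
Back-substitution:
z = (12) / -6 = -2
y = (13 - (6)*(-2)) / -5 = -5
x = (-11 - (5)*(-5) - (-3)*(-2)) / 2 = 4

(4, -5, -2)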